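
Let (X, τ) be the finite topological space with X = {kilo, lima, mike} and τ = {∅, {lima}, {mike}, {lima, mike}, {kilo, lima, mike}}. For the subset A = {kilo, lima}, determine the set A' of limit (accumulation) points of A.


A' = {kilo}

For each x ∈ X, list the open sets U ∈ τ with x ∈ U, then check whether U ∩ (A ∖ {x}) ≠ ∅ for every such U.
  x = kilo: opens ∋ x are {kilo, lima, mike}; each meets A ∖ {kilo}, so x IS a limit point.
  x = lima: open {lima} ∋ x has {lima} ∩ (A ∖ {lima}) = ∅, so x is NOT a limit point.
  x = mike: open {mike} ∋ x has {mike} ∩ (A ∖ {mike}) = ∅, so x is NOT a limit point.
Collecting: A' = {kilo}.


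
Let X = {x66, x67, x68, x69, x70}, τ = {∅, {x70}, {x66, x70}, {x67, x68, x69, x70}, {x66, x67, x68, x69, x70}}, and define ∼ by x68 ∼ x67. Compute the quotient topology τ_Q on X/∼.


X/∼ = {[x66], [x67=x68], [x69], [x70]}; |τ_Q| = 5.

Equivalence classes: [x66], [x67=x68], [x69], [x70].
Quotient map π: X → X/∼ sends x66 ↦ [x66], x67 ↦ [x67=x68], x68 ↦ [x67=x68], x69 ↦ [x69], x70 ↦ [x70].
For each subset V ⊆ X/∼, compute π^{-1}(V) ⊆ X and check whether π^{-1}(V) ∈ τ. V is open in τ_Q iff π^{-1}(V) ∈ τ.
  V = {}: π^{-1}(V) = ∅ ∈ τ ✓.
  V = {[x66]}: π^{-1}(V) = {x66} ∉ τ ✗.
  V = {[x67=x68]}: π^{-1}(V) = {x67, x68} ∉ τ ✗.
  V = {[x66], [x67=x68]}: π^{-1}(V) = {x66, x67, x68} ∉ τ ✗.
  V = {[x69]}: π^{-1}(V) = {x69} ∉ τ ✗.
  V = {[x66], [x69]}: π^{-1}(V) = {x66, x69} ∉ τ ✗.
  V = {[x67=x68], [x69]}: π^{-1}(V) = {x67, x68, x69} ∉ τ ✗.
  V = {[x66], [x67=x68], [x69]}: π^{-1}(V) = {x66, x67, x68, x69} ∉ τ ✗.
  V = {[x70]}: π^{-1}(V) = {x70} ∈ τ ✓.
  V = {[x66], [x70]}: π^{-1}(V) = {x66, x70} ∈ τ ✓.
  V = {[x67=x68], [x70]}: π^{-1}(V) = {x67, x68, x70} ∉ τ ✗.
  V = {[x66], [x67=x68], [x70]}: π^{-1}(V) = {x66, x67, x68, x70} ∉ τ ✗.
  V = {[x69], [x70]}: π^{-1}(V) = {x69, x70} ∉ τ ✗.
  V = {[x66], [x69], [x70]}: π^{-1}(V) = {x66, x69, x70} ∉ τ ✗.
  V = {[x67=x68], [x69], [x70]}: π^{-1}(V) = {x67, x68, x69, x70} ∈ τ ✓.
  V = {[x66], [x67=x68], [x69], [x70]}: π^{-1}(V) = {x66, x67, x68, x69, x70} ∈ τ ✓.
Open sets in the quotient: τ_Q = {{}, {[x70]}, {[x66], [x70]}, {[x67=x68], [x69], [x70]}, {[x66], [x67=x68], [x69], [x70]}} (5 elements).


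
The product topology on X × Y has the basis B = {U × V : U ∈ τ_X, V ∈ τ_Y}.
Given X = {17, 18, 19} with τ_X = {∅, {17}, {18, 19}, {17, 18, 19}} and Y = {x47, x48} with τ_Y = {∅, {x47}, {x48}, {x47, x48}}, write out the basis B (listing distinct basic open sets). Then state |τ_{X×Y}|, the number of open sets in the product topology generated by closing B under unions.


Basis B = {∅ × ∅, {17} × {x47}, {17} × {x48}, {17} × {x47, x48}, {18, 19} × {x47}, {18, 19} × {x48}, {17, 18, 19} × {x47}, {17, 18, 19} × {x48}, {18, 19} × {x47, x48}, {17, 18, 19} × {x47, x48}}; |τ_{X×Y}| = 16.

Enumerate products U × V with U ∈ τ_X, V ∈ τ_Y (deduplicated):
  ∅ × ∅ = {} (∅)
  {17} × {x47} = {(17,x47)}
  {17} × {x48} = {(17,x48)}
  {17} × {x47, x48} = {(17,x47), (17,x48)}
  {18, 19} × {x47} = {(18,x47), (19,x47)}
  {18, 19} × {x48} = {(18,x48), (19,x48)}
  {17, 18, 19} × {x47} = {(17,x47), (18,x47), (19,x47)}
  {17, 18, 19} × {x48} = {(17,x48), (18,x48), (19,x48)}
  {18, 19} × {x47, x48} = {(18,x47), (18,x48), (19,x47), (19,x48)}
  {17, 18, 19} × {x47, x48} = {(17,x47), (17,x48), (18,x47), (18,x48), (19,x47), (19,x48)}
These 10 distinct sets form the basis B.
Close under arbitrary unions to get τ_{X×Y}; counting gives |τ_{X×Y}| = 16.


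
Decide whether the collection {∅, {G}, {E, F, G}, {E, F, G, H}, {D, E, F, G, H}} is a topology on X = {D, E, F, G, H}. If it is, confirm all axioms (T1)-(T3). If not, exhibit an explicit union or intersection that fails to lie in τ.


τ IS a topology on X.

Axiom (T1): ∅ ∈ τ? Yes; X ∈ τ? Yes.
Axiom (T2/T3): check pairwise unions and intersections of members of τ.
All pairwise intersections and unions checked — each lies in τ. Therefore τ satisfies (T1), (T2), (T3): it IS a topology on X.


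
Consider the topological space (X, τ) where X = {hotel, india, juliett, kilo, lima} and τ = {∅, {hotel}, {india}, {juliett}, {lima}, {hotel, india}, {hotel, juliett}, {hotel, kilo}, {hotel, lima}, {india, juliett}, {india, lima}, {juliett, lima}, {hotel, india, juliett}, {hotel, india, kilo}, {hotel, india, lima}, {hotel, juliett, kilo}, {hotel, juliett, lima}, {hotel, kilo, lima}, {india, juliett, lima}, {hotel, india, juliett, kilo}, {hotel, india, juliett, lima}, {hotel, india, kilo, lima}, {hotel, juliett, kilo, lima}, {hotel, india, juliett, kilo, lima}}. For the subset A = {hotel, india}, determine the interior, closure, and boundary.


int(A) = {hotel, india}, cl(A) = {hotel, india, kilo}, ∂A = {kilo}.

Closed sets in (X, τ) are complements of opens:
  closed(X, τ) = {∅, {india}, {juliett}, {kilo}, {lima}, {hotel, kilo}, {india, juliett}, {india, kilo}, {india, lima}, {juliett, kilo}, {juliett, lima}, {kilo, lima}, {hotel, india, kilo}, {hotel, juliett, kilo}, {hotel, kilo, lima}, {india, juliett, kilo}, {india, juliett, lima}, {india, kilo, lima}, {juliett, kilo, lima}, {hotel, india, juliett, kilo}, {hotel, india, kilo, lima}, {hotel, juliett, kilo, lima}, {india, juliett, kilo, lima}, {hotel, india, juliett, kilo, lima}}.
int(A) = ⋃ {U ∈ τ : U ⊆ A}. Opens contained in A: ∅, {hotel}, {india}, {hotel, india}.
Taking the union of these: int(A) = {hotel, india}.
cl(A) = ⋂ {C closed : A ⊆ C}. Closed sets containing A: {hotel, india, kilo}, {hotel, india, juliett, kilo}, {hotel, india, kilo, lima}, {hotel, india, juliett, kilo, lima}.
Intersecting these: cl(A) = {hotel, india, kilo}.
∂A = cl(A) ∖ int(A) = {hotel, india, kilo} ∖ {hotel, india} = {kilo}.


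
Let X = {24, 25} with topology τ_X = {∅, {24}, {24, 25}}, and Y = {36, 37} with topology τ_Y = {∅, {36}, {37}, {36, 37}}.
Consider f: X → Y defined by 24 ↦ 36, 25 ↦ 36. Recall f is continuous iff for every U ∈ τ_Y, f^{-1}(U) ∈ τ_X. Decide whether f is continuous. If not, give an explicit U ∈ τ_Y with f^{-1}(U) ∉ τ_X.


f IS continuous.

Compute f^{-1}(U) for each U ∈ τ_Y:
  U = ∅: f^{-1}(U) = ∅ ∈ τ_X ✓.
  U = {36}: f^{-1}(U) = {24, 25} ∈ τ_X ✓.
  U = {37}: f^{-1}(U) = ∅ ∈ τ_X ✓.
  U = {36, 37}: f^{-1}(U) = {24, 25} ∈ τ_X ✓.
Every preimage lies in τ_X, so f IS continuous.


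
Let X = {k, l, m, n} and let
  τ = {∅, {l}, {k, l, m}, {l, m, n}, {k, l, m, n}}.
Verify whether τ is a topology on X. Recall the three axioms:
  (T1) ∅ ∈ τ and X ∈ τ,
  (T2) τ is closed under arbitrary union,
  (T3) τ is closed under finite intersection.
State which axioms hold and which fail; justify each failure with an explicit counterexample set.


τ is NOT a topology on X.

Axiom (T1): ∅ ∈ τ? Yes; X ∈ τ? Yes.
Axiom (T2/T3): check pairwise unions and intersections of members of τ.
Counterexample for (T3): {k, l, m} ∩ {l, m, n} = {l, m} ∉ τ. Therefore τ is NOT a topology.


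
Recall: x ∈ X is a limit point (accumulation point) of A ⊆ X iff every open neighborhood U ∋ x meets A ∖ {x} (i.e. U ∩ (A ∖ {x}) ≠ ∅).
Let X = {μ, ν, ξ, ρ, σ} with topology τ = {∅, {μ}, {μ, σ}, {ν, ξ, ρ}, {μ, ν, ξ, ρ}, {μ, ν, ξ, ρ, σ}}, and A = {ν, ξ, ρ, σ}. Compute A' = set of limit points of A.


A' = {ν, ξ, ρ}

For each x ∈ X, list the open sets U ∈ τ with x ∈ U, then check whether U ∩ (A ∖ {x}) ≠ ∅ for every such U.
  x = μ: open {μ} ∋ x has {μ} ∩ (A ∖ {μ}) = ∅, so x is NOT a limit point.
  x = ν: opens ∋ x are {ν, ξ, ρ}, {μ, ν, ξ, ρ}, {μ, ν, ξ, ρ, σ}; each meets A ∖ {ν}, so x IS a limit point.
  x = ξ: opens ∋ x are {ν, ξ, ρ}, {μ, ν, ξ, ρ}, {μ, ν, ξ, ρ, σ}; each meets A ∖ {ξ}, so x IS a limit point.
  x = ρ: opens ∋ x are {ν, ξ, ρ}, {μ, ν, ξ, ρ}, {μ, ν, ξ, ρ, σ}; each meets A ∖ {ρ}, so x IS a limit point.
  x = σ: open {μ, σ} ∋ x has {μ, σ} ∩ (A ∖ {σ}) = ∅, so x is NOT a limit point.
Collecting: A' = {ν, ξ, ρ}.


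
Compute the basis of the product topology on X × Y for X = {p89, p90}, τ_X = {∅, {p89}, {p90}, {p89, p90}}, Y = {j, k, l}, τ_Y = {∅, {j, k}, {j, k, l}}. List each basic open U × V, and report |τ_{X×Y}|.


Basis B = {∅ × ∅, {p89} × {j, k}, {p90} × {j, k}, {p89} × {j, k, l}, {p90} × {j, k, l}, {p89, p90} × {j, k}, {p89, p90} × {j, k, l}}; |τ_{X×Y}| = 9.

Enumerate products U × V with U ∈ τ_X, V ∈ τ_Y (deduplicated):
  ∅ × ∅ = {} (∅)
  {p89} × {j, k} = {(p89,j), (p89,k)}
  {p90} × {j, k} = {(p90,j), (p90,k)}
  {p89} × {j, k, l} = {(p89,j), (p89,k), (p89,l)}
  {p90} × {j, k, l} = {(p90,j), (p90,k), (p90,l)}
  {p89, p90} × {j, k} = {(p89,j), (p89,k), (p90,j), (p90,k)}
  {p89, p90} × {j, k, l} = {(p89,j), (p89,k), (p89,l), (p90,j), (p90,k), (p90,l)}
These 7 distinct sets form the basis B.
Close under arbitrary unions to get τ_{X×Y}; counting gives |τ_{X×Y}| = 9.


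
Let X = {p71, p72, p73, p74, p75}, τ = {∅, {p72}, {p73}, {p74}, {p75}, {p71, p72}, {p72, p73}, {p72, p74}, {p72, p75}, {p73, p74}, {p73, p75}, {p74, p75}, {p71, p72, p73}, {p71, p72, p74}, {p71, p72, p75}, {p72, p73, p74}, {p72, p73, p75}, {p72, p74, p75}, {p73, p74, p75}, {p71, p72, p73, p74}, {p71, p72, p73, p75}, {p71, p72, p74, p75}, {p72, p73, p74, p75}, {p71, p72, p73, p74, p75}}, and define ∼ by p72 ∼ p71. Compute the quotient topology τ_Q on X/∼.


X/∼ = {[p71=p72], [p73], [p74], [p75]}; |τ_Q| = 16.

Equivalence classes: [p71=p72], [p73], [p74], [p75].
Quotient map π: X → X/∼ sends p71 ↦ [p71=p72], p72 ↦ [p71=p72], p73 ↦ [p73], p74 ↦ [p74], p75 ↦ [p75].
For each subset V ⊆ X/∼, compute π^{-1}(V) ⊆ X and check whether π^{-1}(V) ∈ τ. V is open in τ_Q iff π^{-1}(V) ∈ τ.
  V = {}: π^{-1}(V) = ∅ ∈ τ ✓.
  V = {[p71=p72]}: π^{-1}(V) = {p71, p72} ∈ τ ✓.
  V = {[p73]}: π^{-1}(V) = {p73} ∈ τ ✓.
  V = {[p71=p72], [p73]}: π^{-1}(V) = {p71, p72, p73} ∈ τ ✓.
  V = {[p74]}: π^{-1}(V) = {p74} ∈ τ ✓.
  V = {[p71=p72], [p74]}: π^{-1}(V) = {p71, p72, p74} ∈ τ ✓.
  V = {[p73], [p74]}: π^{-1}(V) = {p73, p74} ∈ τ ✓.
  V = {[p71=p72], [p73], [p74]}: π^{-1}(V) = {p71, p72, p73, p74} ∈ τ ✓.
  V = {[p75]}: π^{-1}(V) = {p75} ∈ τ ✓.
  V = {[p71=p72], [p75]}: π^{-1}(V) = {p71, p72, p75} ∈ τ ✓.
  V = {[p73], [p75]}: π^{-1}(V) = {p73, p75} ∈ τ ✓.
  V = {[p71=p72], [p73], [p75]}: π^{-1}(V) = {p71, p72, p73, p75} ∈ τ ✓.
  V = {[p74], [p75]}: π^{-1}(V) = {p74, p75} ∈ τ ✓.
  V = {[p71=p72], [p74], [p75]}: π^{-1}(V) = {p71, p72, p74, p75} ∈ τ ✓.
  V = {[p73], [p74], [p75]}: π^{-1}(V) = {p73, p74, p75} ∈ τ ✓.
  V = {[p71=p72], [p73], [p74], [p75]}: π^{-1}(V) = {p71, p72, p73, p74, p75} ∈ τ ✓.
Open sets in the quotient: τ_Q = {{}, {[p71=p72]}, {[p73]}, {[p71=p72], [p73]}, {[p74]}, {[p71=p72], [p74]}, {[p73], [p74]}, {[p71=p72], [p73], [p74]}, {[p75]}, {[p71=p72], [p75]}, {[p73], [p75]}, {[p71=p72], [p73], [p75]}, {[p74], [p75]}, {[p71=p72], [p74], [p75]}, {[p73], [p74], [p75]}, {[p71=p72], [p73], [p74], [p75]}} (16 elements).


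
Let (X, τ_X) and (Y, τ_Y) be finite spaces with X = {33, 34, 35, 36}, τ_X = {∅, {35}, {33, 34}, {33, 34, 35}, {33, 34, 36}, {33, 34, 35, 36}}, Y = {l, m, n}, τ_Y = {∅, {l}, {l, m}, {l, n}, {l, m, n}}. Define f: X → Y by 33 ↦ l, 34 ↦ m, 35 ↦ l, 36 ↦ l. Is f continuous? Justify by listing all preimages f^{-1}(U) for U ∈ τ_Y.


f is NOT continuous.

Compute f^{-1}(U) for each U ∈ τ_Y:
  U = ∅: f^{-1}(U) = ∅ ∈ τ_X ✓.
  U = {l}: f^{-1}(U) = {33, 35, 36} ∉ τ_X ✗.
  U = {l, m}: f^{-1}(U) = {33, 34, 35, 36} ∈ τ_X ✓.
  U = {l, n}: f^{-1}(U) = {33, 35, 36} ∉ τ_X ✗.
  U = {l, m, n}: f^{-1}(U) = {33, 34, 35, 36} ∈ τ_X ✓.
Found U = {l} with f^{-1}(U) = {33, 35, 36} not in τ_X. Therefore f is NOT continuous.


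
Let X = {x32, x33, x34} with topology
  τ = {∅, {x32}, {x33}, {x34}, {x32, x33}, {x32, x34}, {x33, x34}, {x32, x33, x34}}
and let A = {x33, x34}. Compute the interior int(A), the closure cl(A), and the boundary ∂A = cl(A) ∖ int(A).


int(A) = {x33, x34}, cl(A) = {x33, x34}, ∂A = ∅.

Closed sets in (X, τ) are complements of opens:
  closed(X, τ) = {∅, {x32}, {x33}, {x34}, {x32, x33}, {x32, x34}, {x33, x34}, {x32, x33, x34}}.
int(A) = ⋃ {U ∈ τ : U ⊆ A}. Opens contained in A: ∅, {x33}, {x34}, {x33, x34}.
Taking the union of these: int(A) = {x33, x34}.
cl(A) = ⋂ {C closed : A ⊆ C}. Closed sets containing A: {x33, x34}, {x32, x33, x34}.
Intersecting these: cl(A) = {x33, x34}.
∂A = cl(A) ∖ int(A) = {x33, x34} ∖ {x33, x34} = ∅.


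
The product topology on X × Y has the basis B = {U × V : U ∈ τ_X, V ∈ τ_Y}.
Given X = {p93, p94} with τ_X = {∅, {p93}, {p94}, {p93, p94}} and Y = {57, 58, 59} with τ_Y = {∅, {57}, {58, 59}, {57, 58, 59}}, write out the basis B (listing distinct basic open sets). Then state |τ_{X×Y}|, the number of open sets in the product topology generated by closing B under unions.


Basis B = {∅ × ∅, {p93} × {57}, {p94} × {57}, {p93, p94} × {57}, {p93} × {58, 59}, {p94} × {58, 59}, {p93} × {57, 58, 59}, {p94} × {57, 58, 59}, {p93, p94} × {58, 59}, {p93, p94} × {57, 58, 59}}; |τ_{X×Y}| = 16.

Enumerate products U × V with U ∈ τ_X, V ∈ τ_Y (deduplicated):
  ∅ × ∅ = {} (∅)
  {p93} × {57} = {(p93,57)}
  {p94} × {57} = {(p94,57)}
  {p93, p94} × {57} = {(p93,57), (p94,57)}
  {p93} × {58, 59} = {(p93,58), (p93,59)}
  {p94} × {58, 59} = {(p94,58), (p94,59)}
  {p93} × {57, 58, 59} = {(p93,57), (p93,58), (p93,59)}
  {p94} × {57, 58, 59} = {(p94,57), (p94,58), (p94,59)}
  {p93, p94} × {58, 59} = {(p93,58), (p93,59), (p94,58), (p94,59)}
  {p93, p94} × {57, 58, 59} = {(p93,57), (p93,58), (p93,59), (p94,57), (p94,58), (p94,59)}
These 10 distinct sets form the basis B.
Close under arbitrary unions to get τ_{X×Y}; counting gives |τ_{X×Y}| = 16.


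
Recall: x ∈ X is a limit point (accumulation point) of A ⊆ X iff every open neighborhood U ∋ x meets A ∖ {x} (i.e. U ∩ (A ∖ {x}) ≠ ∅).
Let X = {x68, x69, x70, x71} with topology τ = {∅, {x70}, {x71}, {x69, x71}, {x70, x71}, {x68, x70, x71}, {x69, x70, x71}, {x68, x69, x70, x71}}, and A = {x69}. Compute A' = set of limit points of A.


A' = ∅

For each x ∈ X, list the open sets U ∈ τ with x ∈ U, then check whether U ∩ (A ∖ {x}) ≠ ∅ for every such U.
  x = x68: open {x68, x70, x71} ∋ x has {x68, x70, x71} ∩ (A ∖ {x68}) = ∅, so x is NOT a limit point.
  x = x69: open {x69, x71} ∋ x has {x69, x71} ∩ (A ∖ {x69}) = ∅, so x is NOT a limit point.
  x = x70: open {x70} ∋ x has {x70} ∩ (A ∖ {x70}) = ∅, so x is NOT a limit point.
  x = x71: open {x71} ∋ x has {x71} ∩ (A ∖ {x71}) = ∅, so x is NOT a limit point.
Collecting: A' = ∅.


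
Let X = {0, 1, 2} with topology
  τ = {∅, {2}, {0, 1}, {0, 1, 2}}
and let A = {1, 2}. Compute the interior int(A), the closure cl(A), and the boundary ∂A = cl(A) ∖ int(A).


int(A) = {2}, cl(A) = {0, 1, 2}, ∂A = {0, 1}.

Closed sets in (X, τ) are complements of opens:
  closed(X, τ) = {∅, {2}, {0, 1}, {0, 1, 2}}.
int(A) = ⋃ {U ∈ τ : U ⊆ A}. Opens contained in A: ∅, {2}.
Taking the union of these: int(A) = {2}.
cl(A) = ⋂ {C closed : A ⊆ C}. Closed sets containing A: {0, 1, 2}.
Intersecting these: cl(A) = {0, 1, 2}.
∂A = cl(A) ∖ int(A) = {0, 1, 2} ∖ {2} = {0, 1}.


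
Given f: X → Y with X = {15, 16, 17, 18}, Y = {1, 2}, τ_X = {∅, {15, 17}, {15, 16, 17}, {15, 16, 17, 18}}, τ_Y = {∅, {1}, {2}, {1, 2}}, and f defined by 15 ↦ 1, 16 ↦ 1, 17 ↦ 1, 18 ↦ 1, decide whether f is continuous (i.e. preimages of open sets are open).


f IS continuous.

Compute f^{-1}(U) for each U ∈ τ_Y:
  U = ∅: f^{-1}(U) = ∅ ∈ τ_X ✓.
  U = {1}: f^{-1}(U) = {15, 16, 17, 18} ∈ τ_X ✓.
  U = {2}: f^{-1}(U) = ∅ ∈ τ_X ✓.
  U = {1, 2}: f^{-1}(U) = {15, 16, 17, 18} ∈ τ_X ✓.
Every preimage lies in τ_X, so f IS continuous.


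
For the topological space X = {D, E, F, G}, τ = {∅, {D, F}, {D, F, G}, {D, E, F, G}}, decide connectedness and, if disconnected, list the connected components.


(X, τ) is connected.

Find clopen sets (U ∈ τ with X ∖ U ∈ τ):
  U = ∅, X ∖ U = {D, E, F, G} — both open, so U is clopen.
  U = {D, E, F, G}, X ∖ U = ∅ — both open, so U is clopen.
Only trivial clopens (∅ and X) exist, so (X, τ) is connected.
Compute connected components by grouping points that agree on all clopens:
  component: {D, E, F, G}


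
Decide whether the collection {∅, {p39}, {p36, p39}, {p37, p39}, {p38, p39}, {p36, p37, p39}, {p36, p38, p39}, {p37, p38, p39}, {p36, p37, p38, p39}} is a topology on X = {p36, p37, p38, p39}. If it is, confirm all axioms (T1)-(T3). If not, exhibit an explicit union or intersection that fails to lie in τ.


τ IS a topology on X.

Axiom (T1): ∅ ∈ τ? Yes; X ∈ τ? Yes.
Axiom (T2/T3): check pairwise unions and intersections of members of τ.
All pairwise intersections and unions checked — each lies in τ. Therefore τ satisfies (T1), (T2), (T3): it IS a topology on X.


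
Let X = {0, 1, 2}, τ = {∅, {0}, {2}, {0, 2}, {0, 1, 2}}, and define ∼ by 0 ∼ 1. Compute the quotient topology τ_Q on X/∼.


X/∼ = {[0=1], [2]}; |τ_Q| = 3.

Equivalence classes: [0=1], [2].
Quotient map π: X → X/∼ sends 0 ↦ [0=1], 1 ↦ [0=1], 2 ↦ [2].
For each subset V ⊆ X/∼, compute π^{-1}(V) ⊆ X and check whether π^{-1}(V) ∈ τ. V is open in τ_Q iff π^{-1}(V) ∈ τ.
  V = {}: π^{-1}(V) = ∅ ∈ τ ✓.
  V = {[0=1]}: π^{-1}(V) = {0, 1} ∉ τ ✗.
  V = {[2]}: π^{-1}(V) = {2} ∈ τ ✓.
  V = {[0=1], [2]}: π^{-1}(V) = {0, 1, 2} ∈ τ ✓.
Open sets in the quotient: τ_Q = {{}, {[2]}, {[0=1], [2]}} (3 elements).


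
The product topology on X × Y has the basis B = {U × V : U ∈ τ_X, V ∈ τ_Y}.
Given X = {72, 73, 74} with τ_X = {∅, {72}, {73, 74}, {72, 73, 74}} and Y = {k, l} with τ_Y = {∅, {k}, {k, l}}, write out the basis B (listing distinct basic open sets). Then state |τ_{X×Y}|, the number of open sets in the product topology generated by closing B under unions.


Basis B = {∅ × ∅, {72} × {k}, {72} × {k, l}, {73, 74} × {k}, {72, 73, 74} × {k}, {73, 74} × {k, l}, {72, 73, 74} × {k, l}}; |τ_{X×Y}| = 9.

Enumerate products U × V with U ∈ τ_X, V ∈ τ_Y (deduplicated):
  ∅ × ∅ = {} (∅)
  {72} × {k} = {(72,k)}
  {72} × {k, l} = {(72,k), (72,l)}
  {73, 74} × {k} = {(73,k), (74,k)}
  {72, 73, 74} × {k} = {(72,k), (73,k), (74,k)}
  {73, 74} × {k, l} = {(73,k), (73,l), (74,k), (74,l)}
  {72, 73, 74} × {k, l} = {(72,k), (72,l), (73,k), (73,l), (74,k), (74,l)}
These 7 distinct sets form the basis B.
Close under arbitrary unions to get τ_{X×Y}; counting gives |τ_{X×Y}| = 9.


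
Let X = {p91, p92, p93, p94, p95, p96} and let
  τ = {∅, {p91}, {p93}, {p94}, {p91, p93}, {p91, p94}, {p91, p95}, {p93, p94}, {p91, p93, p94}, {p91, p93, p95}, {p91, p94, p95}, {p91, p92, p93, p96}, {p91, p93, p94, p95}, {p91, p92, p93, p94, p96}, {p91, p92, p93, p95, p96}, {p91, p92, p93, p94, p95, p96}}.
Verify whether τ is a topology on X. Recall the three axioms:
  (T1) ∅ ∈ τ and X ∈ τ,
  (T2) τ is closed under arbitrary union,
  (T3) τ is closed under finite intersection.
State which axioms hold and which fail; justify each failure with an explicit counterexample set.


τ IS a topology on X.

Axiom (T1): ∅ ∈ τ? Yes; X ∈ τ? Yes.
Axiom (T2/T3): check pairwise unions and intersections of members of τ.
All pairwise intersections and unions checked — each lies in τ. Therefore τ satisfies (T1), (T2), (T3): it IS a topology on X.


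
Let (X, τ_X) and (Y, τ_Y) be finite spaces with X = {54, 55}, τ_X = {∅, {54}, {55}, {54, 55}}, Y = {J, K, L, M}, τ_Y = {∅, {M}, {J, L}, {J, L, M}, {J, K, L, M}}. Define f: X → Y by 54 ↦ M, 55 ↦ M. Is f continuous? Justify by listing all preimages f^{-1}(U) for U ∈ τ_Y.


f IS continuous.

Compute f^{-1}(U) for each U ∈ τ_Y:
  U = ∅: f^{-1}(U) = ∅ ∈ τ_X ✓.
  U = {M}: f^{-1}(U) = {54, 55} ∈ τ_X ✓.
  U = {J, L}: f^{-1}(U) = ∅ ∈ τ_X ✓.
  U = {J, L, M}: f^{-1}(U) = {54, 55} ∈ τ_X ✓.
  U = {J, K, L, M}: f^{-1}(U) = {54, 55} ∈ τ_X ✓.
Every preimage lies in τ_X, so f IS continuous.


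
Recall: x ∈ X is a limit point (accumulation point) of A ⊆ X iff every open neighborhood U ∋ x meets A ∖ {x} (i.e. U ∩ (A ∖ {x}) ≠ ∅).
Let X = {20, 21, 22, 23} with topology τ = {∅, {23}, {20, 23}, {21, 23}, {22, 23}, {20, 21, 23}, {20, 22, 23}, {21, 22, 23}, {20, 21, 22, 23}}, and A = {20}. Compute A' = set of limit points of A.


A' = ∅

For each x ∈ X, list the open sets U ∈ τ with x ∈ U, then check whether U ∩ (A ∖ {x}) ≠ ∅ for every such U.
  x = 20: open {20, 23} ∋ x has {20, 23} ∩ (A ∖ {20}) = ∅, so x is NOT a limit point.
  x = 21: open {21, 23} ∋ x has {21, 23} ∩ (A ∖ {21}) = ∅, so x is NOT a limit point.
  x = 22: open {22, 23} ∋ x has {22, 23} ∩ (A ∖ {22}) = ∅, so x is NOT a limit point.
  x = 23: open {23} ∋ x has {23} ∩ (A ∖ {23}) = ∅, so x is NOT a limit point.
Collecting: A' = ∅.


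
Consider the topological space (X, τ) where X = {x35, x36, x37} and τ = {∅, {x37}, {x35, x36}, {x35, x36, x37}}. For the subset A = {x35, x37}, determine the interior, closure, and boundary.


int(A) = {x37}, cl(A) = {x35, x36, x37}, ∂A = {x35, x36}.

Closed sets in (X, τ) are complements of opens:
  closed(X, τ) = {∅, {x37}, {x35, x36}, {x35, x36, x37}}.
int(A) = ⋃ {U ∈ τ : U ⊆ A}. Opens contained in A: ∅, {x37}.
Taking the union of these: int(A) = {x37}.
cl(A) = ⋂ {C closed : A ⊆ C}. Closed sets containing A: {x35, x36, x37}.
Intersecting these: cl(A) = {x35, x36, x37}.
∂A = cl(A) ∖ int(A) = {x35, x36, x37} ∖ {x37} = {x35, x36}.


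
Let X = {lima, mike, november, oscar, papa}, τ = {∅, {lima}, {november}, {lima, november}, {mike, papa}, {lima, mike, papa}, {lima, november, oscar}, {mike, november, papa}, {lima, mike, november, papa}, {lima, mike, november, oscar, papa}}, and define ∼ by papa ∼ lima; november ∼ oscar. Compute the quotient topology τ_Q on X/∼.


X/∼ = {[lima=papa], [mike], [november=oscar]}; |τ_Q| = 3.

Equivalence classes: [lima=papa], [mike], [november=oscar].
Quotient map π: X → X/∼ sends lima ↦ [lima=papa], mike ↦ [mike], november ↦ [november=oscar], oscar ↦ [november=oscar], papa ↦ [lima=papa].
For each subset V ⊆ X/∼, compute π^{-1}(V) ⊆ X and check whether π^{-1}(V) ∈ τ. V is open in τ_Q iff π^{-1}(V) ∈ τ.
  V = {}: π^{-1}(V) = ∅ ∈ τ ✓.
  V = {[lima=papa]}: π^{-1}(V) = {lima, papa} ∉ τ ✗.
  V = {[mike]}: π^{-1}(V) = {mike} ∉ τ ✗.
  V = {[lima=papa], [mike]}: π^{-1}(V) = {lima, mike, papa} ∈ τ ✓.
  V = {[november=oscar]}: π^{-1}(V) = {november, oscar} ∉ τ ✗.
  V = {[lima=papa], [november=oscar]}: π^{-1}(V) = {lima, november, oscar, papa} ∉ τ ✗.
  V = {[mike], [november=oscar]}: π^{-1}(V) = {mike, november, oscar} ∉ τ ✗.
  V = {[lima=papa], [mike], [november=oscar]}: π^{-1}(V) = {lima, mike, november, oscar, papa} ∈ τ ✓.
Open sets in the quotient: τ_Q = {{}, {[lima=papa], [mike]}, {[lima=papa], [mike], [november=oscar]}} (3 elements).


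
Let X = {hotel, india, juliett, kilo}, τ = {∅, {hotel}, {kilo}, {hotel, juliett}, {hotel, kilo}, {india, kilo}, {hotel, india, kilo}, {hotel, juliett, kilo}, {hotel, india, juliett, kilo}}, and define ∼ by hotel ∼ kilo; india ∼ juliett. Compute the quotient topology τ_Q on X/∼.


X/∼ = {[hotel=kilo], [india=juliett]}; |τ_Q| = 3.

Equivalence classes: [hotel=kilo], [india=juliett].
Quotient map π: X → X/∼ sends hotel ↦ [hotel=kilo], india ↦ [india=juliett], juliett ↦ [india=juliett], kilo ↦ [hotel=kilo].
For each subset V ⊆ X/∼, compute π^{-1}(V) ⊆ X and check whether π^{-1}(V) ∈ τ. V is open in τ_Q iff π^{-1}(V) ∈ τ.
  V = {}: π^{-1}(V) = ∅ ∈ τ ✓.
  V = {[hotel=kilo]}: π^{-1}(V) = {hotel, kilo} ∈ τ ✓.
  V = {[india=juliett]}: π^{-1}(V) = {india, juliett} ∉ τ ✗.
  V = {[hotel=kilo], [india=juliett]}: π^{-1}(V) = {hotel, india, juliett, kilo} ∈ τ ✓.
Open sets in the quotient: τ_Q = {{}, {[hotel=kilo]}, {[hotel=kilo], [india=juliett]}} (3 elements).


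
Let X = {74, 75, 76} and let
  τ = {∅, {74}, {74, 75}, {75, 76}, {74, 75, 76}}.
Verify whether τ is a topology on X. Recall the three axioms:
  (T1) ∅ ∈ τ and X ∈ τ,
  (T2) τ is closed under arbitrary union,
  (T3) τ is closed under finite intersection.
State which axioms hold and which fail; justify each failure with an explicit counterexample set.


τ is NOT a topology on X.

Axiom (T1): ∅ ∈ τ? Yes; X ∈ τ? Yes.
Axiom (T2/T3): check pairwise unions and intersections of members of τ.
Counterexample for (T3): {74, 75} ∩ {75, 76} = {75} ∉ τ. Therefore τ is NOT a topology.


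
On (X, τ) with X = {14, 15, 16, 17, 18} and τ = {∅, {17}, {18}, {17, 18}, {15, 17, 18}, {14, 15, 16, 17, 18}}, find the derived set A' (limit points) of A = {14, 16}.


A' = {14, 16}

For each x ∈ X, list the open sets U ∈ τ with x ∈ U, then check whether U ∩ (A ∖ {x}) ≠ ∅ for every such U.
  x = 14: opens ∋ x are {14, 15, 16, 17, 18}; each meets A ∖ {14}, so x IS a limit point.
  x = 15: open {15, 17, 18} ∋ x has {15, 17, 18} ∩ (A ∖ {15}) = ∅, so x is NOT a limit point.
  x = 16: opens ∋ x are {14, 15, 16, 17, 18}; each meets A ∖ {16}, so x IS a limit point.
  x = 17: open {17} ∋ x has {17} ∩ (A ∖ {17}) = ∅, so x is NOT a limit point.
  x = 18: open {18} ∋ x has {18} ∩ (A ∖ {18}) = ∅, so x is NOT a limit point.
Collecting: A' = {14, 16}.


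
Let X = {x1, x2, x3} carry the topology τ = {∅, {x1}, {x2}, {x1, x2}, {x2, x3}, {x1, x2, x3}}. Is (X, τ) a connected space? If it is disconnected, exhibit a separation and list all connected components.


(X, τ) is disconnected; components = [{x1}, {x2, x3}].

Find clopen sets (U ∈ τ with X ∖ U ∈ τ):
  U = ∅, X ∖ U = {x1, x2, x3} — both open, so U is clopen.
  U = {x1}, X ∖ U = {x2, x3} — both open, so U is clopen.
  U = {x2, x3}, X ∖ U = {x1} — both open, so U is clopen.
  U = {x1, x2, x3}, X ∖ U = ∅ — both open, so U is clopen.
Nontrivial clopen(s) exist: e.g. {x2, x3}. So (X, τ) is disconnected.
Compute connected components by grouping points that agree on all clopens:
  component: {x1}
  component: {x2, x3}


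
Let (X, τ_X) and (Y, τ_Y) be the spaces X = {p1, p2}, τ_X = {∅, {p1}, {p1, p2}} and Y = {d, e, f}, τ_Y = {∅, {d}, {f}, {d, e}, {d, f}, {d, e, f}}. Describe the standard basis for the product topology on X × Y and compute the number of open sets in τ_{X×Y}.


Basis B = {∅ × ∅, {p1} × {d}, {p1} × {f}, {p1} × {d, e}, {p1} × {d, f}, {p1, p2} × {d}, {p1, p2} × {f}, {p1} × {d, e, f}, {p1, p2} × {d, e}, {p1, p2} × {d, f}, {p1, p2} × {d, e, f}}; |τ_{X×Y}| = 18.

Enumerate products U × V with U ∈ τ_X, V ∈ τ_Y (deduplicated):
  ∅ × ∅ = {} (∅)
  {p1} × {d} = {(p1,d)}
  {p1} × {f} = {(p1,f)}
  {p1} × {d, e} = {(p1,d), (p1,e)}
  {p1} × {d, f} = {(p1,d), (p1,f)}
  {p1, p2} × {d} = {(p1,d), (p2,d)}
  {p1, p2} × {f} = {(p1,f), (p2,f)}
  {p1} × {d, e, f} = {(p1,d), (p1,e), (p1,f)}
  {p1, p2} × {d, e} = {(p1,d), (p1,e), (p2,d), (p2,e)}
  {p1, p2} × {d, f} = {(p1,d), (p1,f), (p2,d), (p2,f)}
  {p1, p2} × {d, e, f} = {(p1,d), (p1,e), (p1,f), (p2,d), (p2,e), (p2,f)}
These 11 distinct sets form the basis B.
Close under arbitrary unions to get τ_{X×Y}; counting gives |τ_{X×Y}| = 18.


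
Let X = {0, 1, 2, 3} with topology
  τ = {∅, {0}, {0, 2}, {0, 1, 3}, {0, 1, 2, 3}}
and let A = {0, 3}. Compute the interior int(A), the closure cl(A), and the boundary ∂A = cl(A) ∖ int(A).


int(A) = {0}, cl(A) = {0, 1, 2, 3}, ∂A = {1, 2, 3}.

Closed sets in (X, τ) are complements of opens:
  closed(X, τ) = {∅, {2}, {1, 3}, {1, 2, 3}, {0, 1, 2, 3}}.
int(A) = ⋃ {U ∈ τ : U ⊆ A}. Opens contained in A: ∅, {0}.
Taking the union of these: int(A) = {0}.
cl(A) = ⋂ {C closed : A ⊆ C}. Closed sets containing A: {0, 1, 2, 3}.
Intersecting these: cl(A) = {0, 1, 2, 3}.
∂A = cl(A) ∖ int(A) = {0, 1, 2, 3} ∖ {0} = {1, 2, 3}.


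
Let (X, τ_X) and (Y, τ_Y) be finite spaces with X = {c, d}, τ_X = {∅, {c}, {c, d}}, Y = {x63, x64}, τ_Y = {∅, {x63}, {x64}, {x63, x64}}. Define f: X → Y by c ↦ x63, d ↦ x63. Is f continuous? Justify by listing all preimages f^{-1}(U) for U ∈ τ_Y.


f IS continuous.

Compute f^{-1}(U) for each U ∈ τ_Y:
  U = ∅: f^{-1}(U) = ∅ ∈ τ_X ✓.
  U = {x63}: f^{-1}(U) = {c, d} ∈ τ_X ✓.
  U = {x64}: f^{-1}(U) = ∅ ∈ τ_X ✓.
  U = {x63, x64}: f^{-1}(U) = {c, d} ∈ τ_X ✓.
Every preimage lies in τ_X, so f IS continuous.


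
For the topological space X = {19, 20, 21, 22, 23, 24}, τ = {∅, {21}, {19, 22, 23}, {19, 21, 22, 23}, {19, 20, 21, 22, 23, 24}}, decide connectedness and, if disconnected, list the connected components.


(X, τ) is connected.

Find clopen sets (U ∈ τ with X ∖ U ∈ τ):
  U = ∅, X ∖ U = {19, 20, 21, 22, 23, 24} — both open, so U is clopen.
  U = {19, 20, 21, 22, 23, 24}, X ∖ U = ∅ — both open, so U is clopen.
Only trivial clopens (∅ and X) exist, so (X, τ) is connected.
Compute connected components by grouping points that agree on all clopens:
  component: {19, 20, 21, 22, 23, 24}


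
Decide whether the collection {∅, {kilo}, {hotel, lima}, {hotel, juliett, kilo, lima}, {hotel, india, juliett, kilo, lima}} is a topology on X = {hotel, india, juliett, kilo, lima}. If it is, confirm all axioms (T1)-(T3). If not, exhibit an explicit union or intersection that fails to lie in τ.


τ is NOT a topology on X.

Axiom (T1): ∅ ∈ τ? Yes; X ∈ τ? Yes.
Axiom (T2/T3): check pairwise unions and intersections of members of τ.
Counterexample for (T2): {kilo} ∪ {hotel, lima} = {hotel, kilo, lima} ∉ τ. Therefore τ is NOT a topology.


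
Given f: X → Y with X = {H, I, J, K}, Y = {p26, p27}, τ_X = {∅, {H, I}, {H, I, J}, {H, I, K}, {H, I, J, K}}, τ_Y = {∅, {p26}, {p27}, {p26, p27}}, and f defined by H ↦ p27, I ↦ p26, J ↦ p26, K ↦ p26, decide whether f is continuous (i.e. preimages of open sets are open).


f is NOT continuous.

Compute f^{-1}(U) for each U ∈ τ_Y:
  U = ∅: f^{-1}(U) = ∅ ∈ τ_X ✓.
  U = {p26}: f^{-1}(U) = {I, J, K} ∉ τ_X ✗.
  U = {p27}: f^{-1}(U) = {H} ∉ τ_X ✗.
  U = {p26, p27}: f^{-1}(U) = {H, I, J, K} ∈ τ_X ✓.
Found U = {p26} with f^{-1}(U) = {I, J, K} not in τ_X. Therefore f is NOT continuous.


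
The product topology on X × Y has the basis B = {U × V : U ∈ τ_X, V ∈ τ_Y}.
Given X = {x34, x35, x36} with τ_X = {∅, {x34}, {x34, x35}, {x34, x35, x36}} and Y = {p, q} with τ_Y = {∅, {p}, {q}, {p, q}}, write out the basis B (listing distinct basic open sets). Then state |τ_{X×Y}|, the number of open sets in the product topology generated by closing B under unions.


Basis B = {∅ × ∅, {x34} × {p}, {x34} × {q}, {x34} × {p, q}, {x34, x35} × {p}, {x34, x35} × {q}, {x34, x35, x36} × {p}, {x34, x35, x36} × {q}, {x34, x35} × {p, q}, {x34, x35, x36} × {p, q}}; |τ_{X×Y}| = 16.

Enumerate products U × V with U ∈ τ_X, V ∈ τ_Y (deduplicated):
  ∅ × ∅ = {} (∅)
  {x34} × {p} = {(x34,p)}
  {x34} × {q} = {(x34,q)}
  {x34} × {p, q} = {(x34,p), (x34,q)}
  {x34, x35} × {p} = {(x34,p), (x35,p)}
  {x34, x35} × {q} = {(x34,q), (x35,q)}
  {x34, x35, x36} × {p} = {(x34,p), (x35,p), (x36,p)}
  {x34, x35, x36} × {q} = {(x34,q), (x35,q), (x36,q)}
  {x34, x35} × {p, q} = {(x34,p), (x34,q), (x35,p), (x35,q)}
  {x34, x35, x36} × {p, q} = {(x34,p), (x34,q), (x35,p), (x35,q), (x36,p), (x36,q)}
These 10 distinct sets form the basis B.
Close under arbitrary unions to get τ_{X×Y}; counting gives |τ_{X×Y}| = 16.


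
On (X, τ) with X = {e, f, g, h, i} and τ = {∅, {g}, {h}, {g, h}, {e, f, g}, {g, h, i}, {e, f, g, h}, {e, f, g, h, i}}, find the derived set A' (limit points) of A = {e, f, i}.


A' = {e, f}

For each x ∈ X, list the open sets U ∈ τ with x ∈ U, then check whether U ∩ (A ∖ {x}) ≠ ∅ for every such U.
  x = e: opens ∋ x are {e, f, g}, {e, f, g, h}, {e, f, g, h, i}; each meets A ∖ {e}, so x IS a limit point.
  x = f: opens ∋ x are {e, f, g}, {e, f, g, h}, {e, f, g, h, i}; each meets A ∖ {f}, so x IS a limit point.
  x = g: open {g} ∋ x has {g} ∩ (A ∖ {g}) = ∅, so x is NOT a limit point.
  x = h: open {h} ∋ x has {h} ∩ (A ∖ {h}) = ∅, so x is NOT a limit point.
  x = i: open {g, h, i} ∋ x has {g, h, i} ∩ (A ∖ {i}) = ∅, so x is NOT a limit point.
Collecting: A' = {e, f}.


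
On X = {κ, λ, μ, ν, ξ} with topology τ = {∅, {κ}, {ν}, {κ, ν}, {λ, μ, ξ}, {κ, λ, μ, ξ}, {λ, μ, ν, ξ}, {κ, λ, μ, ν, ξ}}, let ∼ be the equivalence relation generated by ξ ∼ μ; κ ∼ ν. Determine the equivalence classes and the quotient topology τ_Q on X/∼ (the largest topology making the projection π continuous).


X/∼ = {[κ=ν], [λ], [μ=ξ]}; |τ_Q| = 4.

Equivalence classes: [κ=ν], [λ], [μ=ξ].
Quotient map π: X → X/∼ sends κ ↦ [κ=ν], λ ↦ [λ], μ ↦ [μ=ξ], ν ↦ [κ=ν], ξ ↦ [μ=ξ].
For each subset V ⊆ X/∼, compute π^{-1}(V) ⊆ X and check whether π^{-1}(V) ∈ τ. V is open in τ_Q iff π^{-1}(V) ∈ τ.
  V = {}: π^{-1}(V) = ∅ ∈ τ ✓.
  V = {[κ=ν]}: π^{-1}(V) = {κ, ν} ∈ τ ✓.
  V = {[λ]}: π^{-1}(V) = {λ} ∉ τ ✗.
  V = {[κ=ν], [λ]}: π^{-1}(V) = {κ, λ, ν} ∉ τ ✗.
  V = {[μ=ξ]}: π^{-1}(V) = {μ, ξ} ∉ τ ✗.
  V = {[κ=ν], [μ=ξ]}: π^{-1}(V) = {κ, μ, ν, ξ} ∉ τ ✗.
  V = {[λ], [μ=ξ]}: π^{-1}(V) = {λ, μ, ξ} ∈ τ ✓.
  V = {[κ=ν], [λ], [μ=ξ]}: π^{-1}(V) = {κ, λ, μ, ν, ξ} ∈ τ ✓.
Open sets in the quotient: τ_Q = {{}, {[κ=ν]}, {[λ], [μ=ξ]}, {[κ=ν], [λ], [μ=ξ]}} (4 elements).


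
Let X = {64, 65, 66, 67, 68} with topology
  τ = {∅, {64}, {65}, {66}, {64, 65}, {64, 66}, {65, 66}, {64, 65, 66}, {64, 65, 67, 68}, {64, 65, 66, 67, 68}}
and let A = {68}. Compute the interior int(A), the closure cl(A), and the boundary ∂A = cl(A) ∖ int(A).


int(A) = ∅, cl(A) = {67, 68}, ∂A = {67, 68}.

Closed sets in (X, τ) are complements of opens:
  closed(X, τ) = {∅, {66}, {67, 68}, {64, 67, 68}, {65, 67, 68}, {66, 67, 68}, {64, 65, 67, 68}, {64, 66, 67, 68}, {65, 66, 67, 68}, {64, 65, 66, 67, 68}}.
int(A) = ⋃ {U ∈ τ : U ⊆ A}. Opens contained in A: ∅.
Taking the union of these: int(A) = ∅.
cl(A) = ⋂ {C closed : A ⊆ C}. Closed sets containing A: {67, 68}, {64, 67, 68}, {65, 67, 68}, {66, 67, 68}, {64, 65, 67, 68}, {64, 66, 67, 68}, {65, 66, 67, 68}, {64, 65, 66, 67, 68}.
Intersecting these: cl(A) = {67, 68}.
∂A = cl(A) ∖ int(A) = {67, 68} ∖ ∅ = {67, 68}.


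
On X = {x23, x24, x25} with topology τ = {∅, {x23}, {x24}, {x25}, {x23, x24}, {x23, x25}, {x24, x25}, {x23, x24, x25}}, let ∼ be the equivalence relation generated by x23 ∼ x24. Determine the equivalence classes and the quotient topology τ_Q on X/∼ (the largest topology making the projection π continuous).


X/∼ = {[x23=x24], [x25]}; |τ_Q| = 4.

Equivalence classes: [x23=x24], [x25].
Quotient map π: X → X/∼ sends x23 ↦ [x23=x24], x24 ↦ [x23=x24], x25 ↦ [x25].
For each subset V ⊆ X/∼, compute π^{-1}(V) ⊆ X and check whether π^{-1}(V) ∈ τ. V is open in τ_Q iff π^{-1}(V) ∈ τ.
  V = {}: π^{-1}(V) = ∅ ∈ τ ✓.
  V = {[x23=x24]}: π^{-1}(V) = {x23, x24} ∈ τ ✓.
  V = {[x25]}: π^{-1}(V) = {x25} ∈ τ ✓.
  V = {[x23=x24], [x25]}: π^{-1}(V) = {x23, x24, x25} ∈ τ ✓.
Open sets in the quotient: τ_Q = {{}, {[x23=x24]}, {[x25]}, {[x23=x24], [x25]}} (4 elements).


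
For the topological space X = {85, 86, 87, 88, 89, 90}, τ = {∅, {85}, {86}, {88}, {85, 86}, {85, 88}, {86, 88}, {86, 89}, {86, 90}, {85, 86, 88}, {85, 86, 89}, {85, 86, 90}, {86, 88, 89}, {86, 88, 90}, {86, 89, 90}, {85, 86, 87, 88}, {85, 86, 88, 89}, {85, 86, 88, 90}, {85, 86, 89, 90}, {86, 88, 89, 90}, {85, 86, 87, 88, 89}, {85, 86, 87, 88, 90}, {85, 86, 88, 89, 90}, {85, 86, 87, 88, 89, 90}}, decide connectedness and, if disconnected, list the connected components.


(X, τ) is connected.

Find clopen sets (U ∈ τ with X ∖ U ∈ τ):
  U = ∅, X ∖ U = {85, 86, 87, 88, 89, 90} — both open, so U is clopen.
  U = {85, 86, 87, 88, 89, 90}, X ∖ U = ∅ — both open, so U is clopen.
Only trivial clopens (∅ and X) exist, so (X, τ) is connected.
Compute connected components by grouping points that agree on all clopens:
  component: {85, 86, 87, 88, 89, 90}


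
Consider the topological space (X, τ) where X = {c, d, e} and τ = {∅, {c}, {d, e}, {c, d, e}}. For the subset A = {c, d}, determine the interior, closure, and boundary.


int(A) = {c}, cl(A) = {c, d, e}, ∂A = {d, e}.

Closed sets in (X, τ) are complements of opens:
  closed(X, τ) = {∅, {c}, {d, e}, {c, d, e}}.
int(A) = ⋃ {U ∈ τ : U ⊆ A}. Opens contained in A: ∅, {c}.
Taking the union of these: int(A) = {c}.
cl(A) = ⋂ {C closed : A ⊆ C}. Closed sets containing A: {c, d, e}.
Intersecting these: cl(A) = {c, d, e}.
∂A = cl(A) ∖ int(A) = {c, d, e} ∖ {c} = {d, e}.


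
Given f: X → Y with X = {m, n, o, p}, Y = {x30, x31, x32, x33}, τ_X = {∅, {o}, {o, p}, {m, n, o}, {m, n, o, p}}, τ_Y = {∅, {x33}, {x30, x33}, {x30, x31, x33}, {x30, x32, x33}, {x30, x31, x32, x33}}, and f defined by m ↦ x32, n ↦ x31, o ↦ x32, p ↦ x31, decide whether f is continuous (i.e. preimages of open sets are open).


f is NOT continuous.

Compute f^{-1}(U) for each U ∈ τ_Y:
  U = ∅: f^{-1}(U) = ∅ ∈ τ_X ✓.
  U = {x33}: f^{-1}(U) = ∅ ∈ τ_X ✓.
  U = {x30, x33}: f^{-1}(U) = ∅ ∈ τ_X ✓.
  U = {x30, x31, x33}: f^{-1}(U) = {n, p} ∉ τ_X ✗.
  U = {x30, x32, x33}: f^{-1}(U) = {m, o} ∉ τ_X ✗.
  U = {x30, x31, x32, x33}: f^{-1}(U) = {m, n, o, p} ∈ τ_X ✓.
Found U = {x30, x31, x33} with f^{-1}(U) = {n, p} not in τ_X. Therefore f is NOT continuous.


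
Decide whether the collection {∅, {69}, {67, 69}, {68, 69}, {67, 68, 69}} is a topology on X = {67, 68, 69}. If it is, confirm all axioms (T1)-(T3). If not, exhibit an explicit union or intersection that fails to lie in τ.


τ IS a topology on X.

Axiom (T1): ∅ ∈ τ? Yes; X ∈ τ? Yes.
Axiom (T2/T3): check pairwise unions and intersections of members of τ.
All pairwise intersections and unions checked — each lies in τ. Therefore τ satisfies (T1), (T2), (T3): it IS a topology on X.


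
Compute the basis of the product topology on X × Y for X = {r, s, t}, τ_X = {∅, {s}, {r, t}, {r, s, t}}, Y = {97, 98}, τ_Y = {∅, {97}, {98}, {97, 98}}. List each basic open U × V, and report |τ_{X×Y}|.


Basis B = {∅ × ∅, {s} × {97}, {s} × {98}, {r, t} × {97}, {r, t} × {98}, {s} × {97, 98}, {r, s, t} × {97}, {r, s, t} × {98}, {r, t} × {97, 98}, {r, s, t} × {97, 98}}; |τ_{X×Y}| = 16.

Enumerate products U × V with U ∈ τ_X, V ∈ τ_Y (deduplicated):
  ∅ × ∅ = {} (∅)
  {s} × {97} = {(s,97)}
  {s} × {98} = {(s,98)}
  {r, t} × {97} = {(r,97), (t,97)}
  {r, t} × {98} = {(r,98), (t,98)}
  {s} × {97, 98} = {(s,97), (s,98)}
  {r, s, t} × {97} = {(r,97), (s,97), (t,97)}
  {r, s, t} × {98} = {(r,98), (s,98), (t,98)}
  {r, t} × {97, 98} = {(r,97), (r,98), (t,97), (t,98)}
  {r, s, t} × {97, 98} = {(r,97), (r,98), (s,97), (s,98), (t,97), (t,98)}
These 10 distinct sets form the basis B.
Close under arbitrary unions to get τ_{X×Y}; counting gives |τ_{X×Y}| = 16.


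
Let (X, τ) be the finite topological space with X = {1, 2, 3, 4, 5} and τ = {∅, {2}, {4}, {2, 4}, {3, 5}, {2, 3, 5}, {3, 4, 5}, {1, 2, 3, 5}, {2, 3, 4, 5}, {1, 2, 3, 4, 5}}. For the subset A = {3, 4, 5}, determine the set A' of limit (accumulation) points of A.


A' = {1, 3, 5}

For each x ∈ X, list the open sets U ∈ τ with x ∈ U, then check whether U ∩ (A ∖ {x}) ≠ ∅ for every such U.
  x = 1: opens ∋ x are {1, 2, 3, 5}, {1, 2, 3, 4, 5}; each meets A ∖ {1}, so x IS a limit point.
  x = 2: open {2} ∋ x has {2} ∩ (A ∖ {2}) = ∅, so x is NOT a limit point.
  x = 3: opens ∋ x are {3, 5}, {2, 3, 5}, {3, 4, 5}, {1, 2, 3, 5}, {2, 3, 4, 5}, {1, 2, 3, 4, 5}; each meets A ∖ {3}, so x IS a limit point.
  x = 4: open {4} ∋ x has {4} ∩ (A ∖ {4}) = ∅, so x is NOT a limit point.
  x = 5: opens ∋ x are {3, 5}, {2, 3, 5}, {3, 4, 5}, {1, 2, 3, 5}, {2, 3, 4, 5}, {1, 2, 3, 4, 5}; each meets A ∖ {5}, so x IS a limit point.
Collecting: A' = {1, 3, 5}.
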